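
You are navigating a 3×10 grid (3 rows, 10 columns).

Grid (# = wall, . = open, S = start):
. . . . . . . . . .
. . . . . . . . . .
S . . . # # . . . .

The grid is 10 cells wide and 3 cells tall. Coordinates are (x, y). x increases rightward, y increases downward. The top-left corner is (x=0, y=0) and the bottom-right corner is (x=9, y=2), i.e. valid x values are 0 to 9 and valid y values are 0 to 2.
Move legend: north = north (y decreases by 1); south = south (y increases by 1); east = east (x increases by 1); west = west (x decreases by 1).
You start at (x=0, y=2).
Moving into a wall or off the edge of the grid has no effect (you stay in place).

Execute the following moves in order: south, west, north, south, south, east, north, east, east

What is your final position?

Answer: Final position: (x=3, y=1)

Derivation:
Start: (x=0, y=2)
  south (south): blocked, stay at (x=0, y=2)
  west (west): blocked, stay at (x=0, y=2)
  north (north): (x=0, y=2) -> (x=0, y=1)
  south (south): (x=0, y=1) -> (x=0, y=2)
  south (south): blocked, stay at (x=0, y=2)
  east (east): (x=0, y=2) -> (x=1, y=2)
  north (north): (x=1, y=2) -> (x=1, y=1)
  east (east): (x=1, y=1) -> (x=2, y=1)
  east (east): (x=2, y=1) -> (x=3, y=1)
Final: (x=3, y=1)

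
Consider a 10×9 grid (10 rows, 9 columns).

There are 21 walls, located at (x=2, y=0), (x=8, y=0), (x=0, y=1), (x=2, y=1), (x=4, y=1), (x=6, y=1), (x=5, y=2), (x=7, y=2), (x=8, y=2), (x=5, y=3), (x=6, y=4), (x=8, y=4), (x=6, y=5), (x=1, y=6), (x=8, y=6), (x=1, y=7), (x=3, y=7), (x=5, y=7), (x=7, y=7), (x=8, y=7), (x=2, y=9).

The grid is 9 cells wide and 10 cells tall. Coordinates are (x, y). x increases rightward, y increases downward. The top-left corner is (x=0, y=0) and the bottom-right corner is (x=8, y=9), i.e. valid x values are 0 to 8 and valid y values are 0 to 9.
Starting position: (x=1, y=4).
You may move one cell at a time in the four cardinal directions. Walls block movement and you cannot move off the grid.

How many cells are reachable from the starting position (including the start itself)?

Answer: Reachable cells: 69

Derivation:
BFS flood-fill from (x=1, y=4):
  Distance 0: (x=1, y=4)
  Distance 1: (x=1, y=3), (x=0, y=4), (x=2, y=4), (x=1, y=5)
  Distance 2: (x=1, y=2), (x=0, y=3), (x=2, y=3), (x=3, y=4), (x=0, y=5), (x=2, y=5)
  Distance 3: (x=1, y=1), (x=0, y=2), (x=2, y=2), (x=3, y=3), (x=4, y=4), (x=3, y=5), (x=0, y=6), (x=2, y=6)
  Distance 4: (x=1, y=0), (x=3, y=2), (x=4, y=3), (x=5, y=4), (x=4, y=5), (x=3, y=6), (x=0, y=7), (x=2, y=7)
  Distance 5: (x=0, y=0), (x=3, y=1), (x=4, y=2), (x=5, y=5), (x=4, y=6), (x=0, y=8), (x=2, y=8)
  Distance 6: (x=3, y=0), (x=5, y=6), (x=4, y=7), (x=1, y=8), (x=3, y=8), (x=0, y=9)
  Distance 7: (x=4, y=0), (x=6, y=6), (x=4, y=8), (x=1, y=9), (x=3, y=9)
  Distance 8: (x=5, y=0), (x=7, y=6), (x=6, y=7), (x=5, y=8), (x=4, y=9)
  Distance 9: (x=6, y=0), (x=5, y=1), (x=7, y=5), (x=6, y=8), (x=5, y=9)
  Distance 10: (x=7, y=0), (x=7, y=4), (x=8, y=5), (x=7, y=8), (x=6, y=9)
  Distance 11: (x=7, y=1), (x=7, y=3), (x=8, y=8), (x=7, y=9)
  Distance 12: (x=8, y=1), (x=6, y=3), (x=8, y=3), (x=8, y=9)
  Distance 13: (x=6, y=2)
Total reachable: 69 (grid has 69 open cells total)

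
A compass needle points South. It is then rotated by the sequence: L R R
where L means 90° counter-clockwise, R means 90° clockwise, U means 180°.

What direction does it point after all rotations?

Start: South
  L (left (90° counter-clockwise)) -> East
  R (right (90° clockwise)) -> South
  R (right (90° clockwise)) -> West
Final: West

Answer: Final heading: West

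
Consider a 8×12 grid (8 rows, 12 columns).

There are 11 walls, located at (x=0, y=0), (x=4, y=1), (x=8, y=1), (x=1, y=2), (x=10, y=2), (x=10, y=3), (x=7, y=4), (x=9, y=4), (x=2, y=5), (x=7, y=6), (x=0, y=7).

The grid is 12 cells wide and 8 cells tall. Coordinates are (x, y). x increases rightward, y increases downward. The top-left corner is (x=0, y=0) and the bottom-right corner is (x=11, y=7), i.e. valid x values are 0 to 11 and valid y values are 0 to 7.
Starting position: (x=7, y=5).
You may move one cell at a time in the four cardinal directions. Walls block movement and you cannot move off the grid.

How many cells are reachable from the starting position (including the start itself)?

Answer: Reachable cells: 85

Derivation:
BFS flood-fill from (x=7, y=5):
  Distance 0: (x=7, y=5)
  Distance 1: (x=6, y=5), (x=8, y=5)
  Distance 2: (x=6, y=4), (x=8, y=4), (x=5, y=5), (x=9, y=5), (x=6, y=6), (x=8, y=6)
  Distance 3: (x=6, y=3), (x=8, y=3), (x=5, y=4), (x=4, y=5), (x=10, y=5), (x=5, y=6), (x=9, y=6), (x=6, y=7), (x=8, y=7)
  Distance 4: (x=6, y=2), (x=8, y=2), (x=5, y=3), (x=7, y=3), (x=9, y=3), (x=4, y=4), (x=10, y=4), (x=3, y=5), (x=11, y=5), (x=4, y=6), (x=10, y=6), (x=5, y=7), (x=7, y=7), (x=9, y=7)
  Distance 5: (x=6, y=1), (x=5, y=2), (x=7, y=2), (x=9, y=2), (x=4, y=3), (x=3, y=4), (x=11, y=4), (x=3, y=6), (x=11, y=6), (x=4, y=7), (x=10, y=7)
  Distance 6: (x=6, y=0), (x=5, y=1), (x=7, y=1), (x=9, y=1), (x=4, y=2), (x=3, y=3), (x=11, y=3), (x=2, y=4), (x=2, y=6), (x=3, y=7), (x=11, y=7)
  Distance 7: (x=5, y=0), (x=7, y=0), (x=9, y=0), (x=10, y=1), (x=3, y=2), (x=11, y=2), (x=2, y=3), (x=1, y=4), (x=1, y=6), (x=2, y=7)
  Distance 8: (x=4, y=0), (x=8, y=0), (x=10, y=0), (x=3, y=1), (x=11, y=1), (x=2, y=2), (x=1, y=3), (x=0, y=4), (x=1, y=5), (x=0, y=6), (x=1, y=7)
  Distance 9: (x=3, y=0), (x=11, y=0), (x=2, y=1), (x=0, y=3), (x=0, y=5)
  Distance 10: (x=2, y=0), (x=1, y=1), (x=0, y=2)
  Distance 11: (x=1, y=0), (x=0, y=1)
Total reachable: 85 (grid has 85 open cells total)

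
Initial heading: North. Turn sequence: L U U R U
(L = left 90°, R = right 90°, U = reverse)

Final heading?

Start: North
  L (left (90° counter-clockwise)) -> West
  U (U-turn (180°)) -> East
  U (U-turn (180°)) -> West
  R (right (90° clockwise)) -> North
  U (U-turn (180°)) -> South
Final: South

Answer: Final heading: South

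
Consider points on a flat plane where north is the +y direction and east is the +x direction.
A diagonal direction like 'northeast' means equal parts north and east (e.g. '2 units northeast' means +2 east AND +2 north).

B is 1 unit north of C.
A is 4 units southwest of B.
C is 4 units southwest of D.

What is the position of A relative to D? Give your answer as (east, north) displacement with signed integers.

Place D at the origin (east=0, north=0).
  C is 4 units southwest of D: delta (east=-4, north=-4); C at (east=-4, north=-4).
  B is 1 unit north of C: delta (east=+0, north=+1); B at (east=-4, north=-3).
  A is 4 units southwest of B: delta (east=-4, north=-4); A at (east=-8, north=-7).
Therefore A relative to D: (east=-8, north=-7).

Answer: A is at (east=-8, north=-7) relative to D.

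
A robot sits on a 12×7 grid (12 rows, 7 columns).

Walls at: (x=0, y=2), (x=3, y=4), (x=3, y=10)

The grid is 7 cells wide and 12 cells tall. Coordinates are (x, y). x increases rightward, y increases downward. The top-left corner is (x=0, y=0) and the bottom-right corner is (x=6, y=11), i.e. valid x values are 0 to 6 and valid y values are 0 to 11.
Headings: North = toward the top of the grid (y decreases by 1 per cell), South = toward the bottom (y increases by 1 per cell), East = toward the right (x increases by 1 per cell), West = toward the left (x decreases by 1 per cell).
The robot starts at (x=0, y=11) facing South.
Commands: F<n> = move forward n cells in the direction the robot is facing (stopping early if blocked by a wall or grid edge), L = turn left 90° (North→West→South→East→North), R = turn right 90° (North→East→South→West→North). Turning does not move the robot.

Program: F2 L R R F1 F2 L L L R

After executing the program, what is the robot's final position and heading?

Start: (x=0, y=11), facing South
  F2: move forward 0/2 (blocked), now at (x=0, y=11)
  L: turn left, now facing East
  R: turn right, now facing South
  R: turn right, now facing West
  F1: move forward 0/1 (blocked), now at (x=0, y=11)
  F2: move forward 0/2 (blocked), now at (x=0, y=11)
  L: turn left, now facing South
  L: turn left, now facing East
  L: turn left, now facing North
  R: turn right, now facing East
Final: (x=0, y=11), facing East

Answer: Final position: (x=0, y=11), facing East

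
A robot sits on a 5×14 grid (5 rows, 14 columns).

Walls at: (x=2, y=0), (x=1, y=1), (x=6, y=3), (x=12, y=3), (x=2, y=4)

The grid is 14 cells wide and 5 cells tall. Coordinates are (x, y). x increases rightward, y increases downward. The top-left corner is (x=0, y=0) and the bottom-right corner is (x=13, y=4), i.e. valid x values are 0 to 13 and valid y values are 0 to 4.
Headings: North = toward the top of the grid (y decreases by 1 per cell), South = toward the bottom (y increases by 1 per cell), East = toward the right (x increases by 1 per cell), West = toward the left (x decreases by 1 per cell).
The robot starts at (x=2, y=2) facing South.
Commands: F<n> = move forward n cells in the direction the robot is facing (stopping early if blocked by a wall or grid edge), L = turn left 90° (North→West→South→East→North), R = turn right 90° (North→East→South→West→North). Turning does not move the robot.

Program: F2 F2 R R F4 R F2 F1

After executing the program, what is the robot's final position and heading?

Answer: Final position: (x=5, y=1), facing East

Derivation:
Start: (x=2, y=2), facing South
  F2: move forward 1/2 (blocked), now at (x=2, y=3)
  F2: move forward 0/2 (blocked), now at (x=2, y=3)
  R: turn right, now facing West
  R: turn right, now facing North
  F4: move forward 2/4 (blocked), now at (x=2, y=1)
  R: turn right, now facing East
  F2: move forward 2, now at (x=4, y=1)
  F1: move forward 1, now at (x=5, y=1)
Final: (x=5, y=1), facing East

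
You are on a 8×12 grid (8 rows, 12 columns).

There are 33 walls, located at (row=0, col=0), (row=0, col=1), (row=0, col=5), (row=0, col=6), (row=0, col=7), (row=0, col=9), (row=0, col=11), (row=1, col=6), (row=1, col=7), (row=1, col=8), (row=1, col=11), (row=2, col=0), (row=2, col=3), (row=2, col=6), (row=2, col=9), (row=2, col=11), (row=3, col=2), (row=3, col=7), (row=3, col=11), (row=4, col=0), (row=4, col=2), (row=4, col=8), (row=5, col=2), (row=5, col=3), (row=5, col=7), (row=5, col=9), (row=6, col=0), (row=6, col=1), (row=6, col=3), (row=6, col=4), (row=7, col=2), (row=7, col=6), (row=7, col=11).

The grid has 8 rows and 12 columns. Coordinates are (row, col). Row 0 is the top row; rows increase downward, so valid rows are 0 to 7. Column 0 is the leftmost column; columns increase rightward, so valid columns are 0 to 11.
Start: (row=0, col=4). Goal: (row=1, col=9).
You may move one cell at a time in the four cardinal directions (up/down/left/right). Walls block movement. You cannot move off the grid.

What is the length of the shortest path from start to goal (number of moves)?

Answer: Shortest path length: 18

Derivation:
BFS from (row=0, col=4) until reaching (row=1, col=9):
  Distance 0: (row=0, col=4)
  Distance 1: (row=0, col=3), (row=1, col=4)
  Distance 2: (row=0, col=2), (row=1, col=3), (row=1, col=5), (row=2, col=4)
  Distance 3: (row=1, col=2), (row=2, col=5), (row=3, col=4)
  Distance 4: (row=1, col=1), (row=2, col=2), (row=3, col=3), (row=3, col=5), (row=4, col=4)
  Distance 5: (row=1, col=0), (row=2, col=1), (row=3, col=6), (row=4, col=3), (row=4, col=5), (row=5, col=4)
  Distance 6: (row=3, col=1), (row=4, col=6), (row=5, col=5)
  Distance 7: (row=3, col=0), (row=4, col=1), (row=4, col=7), (row=5, col=6), (row=6, col=5)
  Distance 8: (row=5, col=1), (row=6, col=6), (row=7, col=5)
  Distance 9: (row=5, col=0), (row=6, col=7), (row=7, col=4)
  Distance 10: (row=6, col=8), (row=7, col=3), (row=7, col=7)
  Distance 11: (row=5, col=8), (row=6, col=9), (row=7, col=8)
  Distance 12: (row=6, col=10), (row=7, col=9)
  Distance 13: (row=5, col=10), (row=6, col=11), (row=7, col=10)
  Distance 14: (row=4, col=10), (row=5, col=11)
  Distance 15: (row=3, col=10), (row=4, col=9), (row=4, col=11)
  Distance 16: (row=2, col=10), (row=3, col=9)
  Distance 17: (row=1, col=10), (row=3, col=8)
  Distance 18: (row=0, col=10), (row=1, col=9), (row=2, col=8)  <- goal reached here
One shortest path (18 moves): (row=0, col=4) -> (row=1, col=4) -> (row=1, col=5) -> (row=2, col=5) -> (row=3, col=5) -> (row=3, col=6) -> (row=4, col=6) -> (row=5, col=6) -> (row=6, col=6) -> (row=6, col=7) -> (row=6, col=8) -> (row=6, col=9) -> (row=6, col=10) -> (row=5, col=10) -> (row=4, col=10) -> (row=3, col=10) -> (row=2, col=10) -> (row=1, col=10) -> (row=1, col=9)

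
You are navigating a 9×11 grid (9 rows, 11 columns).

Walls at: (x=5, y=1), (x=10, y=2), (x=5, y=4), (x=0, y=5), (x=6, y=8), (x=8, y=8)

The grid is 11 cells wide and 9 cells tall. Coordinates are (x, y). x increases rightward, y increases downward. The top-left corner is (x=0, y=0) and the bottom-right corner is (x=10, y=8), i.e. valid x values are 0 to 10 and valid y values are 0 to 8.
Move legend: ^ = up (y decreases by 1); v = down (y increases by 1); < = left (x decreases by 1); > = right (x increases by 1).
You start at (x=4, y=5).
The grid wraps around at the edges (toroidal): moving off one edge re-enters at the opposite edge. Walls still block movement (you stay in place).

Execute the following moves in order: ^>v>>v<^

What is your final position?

Start: (x=4, y=5)
  ^ (up): (x=4, y=5) -> (x=4, y=4)
  > (right): blocked, stay at (x=4, y=4)
  v (down): (x=4, y=4) -> (x=4, y=5)
  > (right): (x=4, y=5) -> (x=5, y=5)
  > (right): (x=5, y=5) -> (x=6, y=5)
  v (down): (x=6, y=5) -> (x=6, y=6)
  < (left): (x=6, y=6) -> (x=5, y=6)
  ^ (up): (x=5, y=6) -> (x=5, y=5)
Final: (x=5, y=5)

Answer: Final position: (x=5, y=5)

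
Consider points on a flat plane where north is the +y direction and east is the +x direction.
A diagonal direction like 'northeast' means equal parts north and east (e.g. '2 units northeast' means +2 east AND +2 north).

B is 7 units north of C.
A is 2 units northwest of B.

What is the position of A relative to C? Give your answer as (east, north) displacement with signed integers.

Answer: A is at (east=-2, north=9) relative to C.

Derivation:
Place C at the origin (east=0, north=0).
  B is 7 units north of C: delta (east=+0, north=+7); B at (east=0, north=7).
  A is 2 units northwest of B: delta (east=-2, north=+2); A at (east=-2, north=9).
Therefore A relative to C: (east=-2, north=9).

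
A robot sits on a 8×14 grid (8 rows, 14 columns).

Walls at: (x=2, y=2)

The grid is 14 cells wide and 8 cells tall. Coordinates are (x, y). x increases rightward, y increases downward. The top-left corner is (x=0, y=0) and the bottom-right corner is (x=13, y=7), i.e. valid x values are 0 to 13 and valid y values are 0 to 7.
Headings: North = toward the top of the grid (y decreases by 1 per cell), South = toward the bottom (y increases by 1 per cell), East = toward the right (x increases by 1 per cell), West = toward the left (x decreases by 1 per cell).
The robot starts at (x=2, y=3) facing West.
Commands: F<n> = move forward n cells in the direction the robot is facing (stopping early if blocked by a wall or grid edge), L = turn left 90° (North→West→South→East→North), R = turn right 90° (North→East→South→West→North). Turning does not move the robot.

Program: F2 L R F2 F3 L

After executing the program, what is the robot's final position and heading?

Start: (x=2, y=3), facing West
  F2: move forward 2, now at (x=0, y=3)
  L: turn left, now facing South
  R: turn right, now facing West
  F2: move forward 0/2 (blocked), now at (x=0, y=3)
  F3: move forward 0/3 (blocked), now at (x=0, y=3)
  L: turn left, now facing South
Final: (x=0, y=3), facing South

Answer: Final position: (x=0, y=3), facing South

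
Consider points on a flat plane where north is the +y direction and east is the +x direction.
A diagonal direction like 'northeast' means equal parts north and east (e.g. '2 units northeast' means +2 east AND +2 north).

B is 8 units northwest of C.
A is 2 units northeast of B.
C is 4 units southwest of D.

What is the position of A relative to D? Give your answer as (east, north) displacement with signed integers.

Place D at the origin (east=0, north=0).
  C is 4 units southwest of D: delta (east=-4, north=-4); C at (east=-4, north=-4).
  B is 8 units northwest of C: delta (east=-8, north=+8); B at (east=-12, north=4).
  A is 2 units northeast of B: delta (east=+2, north=+2); A at (east=-10, north=6).
Therefore A relative to D: (east=-10, north=6).

Answer: A is at (east=-10, north=6) relative to D.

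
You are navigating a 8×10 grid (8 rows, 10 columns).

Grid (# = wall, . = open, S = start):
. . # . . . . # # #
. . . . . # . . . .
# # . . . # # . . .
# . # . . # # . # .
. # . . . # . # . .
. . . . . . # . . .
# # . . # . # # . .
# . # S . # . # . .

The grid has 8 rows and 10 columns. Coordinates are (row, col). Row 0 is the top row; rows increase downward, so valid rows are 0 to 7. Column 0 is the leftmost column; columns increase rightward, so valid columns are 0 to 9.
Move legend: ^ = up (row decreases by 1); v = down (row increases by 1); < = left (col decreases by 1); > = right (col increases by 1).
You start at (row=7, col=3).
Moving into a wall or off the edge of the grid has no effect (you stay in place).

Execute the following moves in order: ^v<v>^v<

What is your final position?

Answer: Final position: (row=7, col=3)

Derivation:
Start: (row=7, col=3)
  ^ (up): (row=7, col=3) -> (row=6, col=3)
  v (down): (row=6, col=3) -> (row=7, col=3)
  < (left): blocked, stay at (row=7, col=3)
  v (down): blocked, stay at (row=7, col=3)
  > (right): (row=7, col=3) -> (row=7, col=4)
  ^ (up): blocked, stay at (row=7, col=4)
  v (down): blocked, stay at (row=7, col=4)
  < (left): (row=7, col=4) -> (row=7, col=3)
Final: (row=7, col=3)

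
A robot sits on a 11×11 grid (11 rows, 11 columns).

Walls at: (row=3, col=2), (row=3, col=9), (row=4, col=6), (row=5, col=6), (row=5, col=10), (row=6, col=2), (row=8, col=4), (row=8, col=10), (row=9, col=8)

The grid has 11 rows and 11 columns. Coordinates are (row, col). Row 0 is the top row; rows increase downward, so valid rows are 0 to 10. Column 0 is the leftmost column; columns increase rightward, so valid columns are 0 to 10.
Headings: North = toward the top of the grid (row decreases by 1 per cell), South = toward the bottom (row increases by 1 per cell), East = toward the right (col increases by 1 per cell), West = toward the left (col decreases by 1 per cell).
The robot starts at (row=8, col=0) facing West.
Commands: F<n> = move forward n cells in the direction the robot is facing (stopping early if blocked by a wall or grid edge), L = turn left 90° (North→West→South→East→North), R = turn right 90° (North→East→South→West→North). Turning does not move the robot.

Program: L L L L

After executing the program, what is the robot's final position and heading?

Answer: Final position: (row=8, col=0), facing West

Derivation:
Start: (row=8, col=0), facing West
  L: turn left, now facing South
  L: turn left, now facing East
  L: turn left, now facing North
  L: turn left, now facing West
Final: (row=8, col=0), facing West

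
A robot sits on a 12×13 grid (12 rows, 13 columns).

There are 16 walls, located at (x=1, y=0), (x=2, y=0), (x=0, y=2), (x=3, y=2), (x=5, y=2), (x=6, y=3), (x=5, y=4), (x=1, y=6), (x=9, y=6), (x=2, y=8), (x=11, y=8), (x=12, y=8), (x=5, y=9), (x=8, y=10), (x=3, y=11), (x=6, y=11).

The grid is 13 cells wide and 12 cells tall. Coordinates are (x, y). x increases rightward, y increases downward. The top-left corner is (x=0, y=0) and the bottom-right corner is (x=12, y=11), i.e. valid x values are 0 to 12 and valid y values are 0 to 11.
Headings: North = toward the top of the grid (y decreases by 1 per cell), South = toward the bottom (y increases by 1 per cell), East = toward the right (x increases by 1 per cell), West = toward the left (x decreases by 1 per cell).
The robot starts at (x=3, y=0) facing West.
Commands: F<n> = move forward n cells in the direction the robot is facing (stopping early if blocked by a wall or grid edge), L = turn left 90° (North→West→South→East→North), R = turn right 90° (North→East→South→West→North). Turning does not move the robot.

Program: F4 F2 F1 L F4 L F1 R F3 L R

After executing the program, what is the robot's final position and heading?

Answer: Final position: (x=4, y=4), facing South

Derivation:
Start: (x=3, y=0), facing West
  F4: move forward 0/4 (blocked), now at (x=3, y=0)
  F2: move forward 0/2 (blocked), now at (x=3, y=0)
  F1: move forward 0/1 (blocked), now at (x=3, y=0)
  L: turn left, now facing South
  F4: move forward 1/4 (blocked), now at (x=3, y=1)
  L: turn left, now facing East
  F1: move forward 1, now at (x=4, y=1)
  R: turn right, now facing South
  F3: move forward 3, now at (x=4, y=4)
  L: turn left, now facing East
  R: turn right, now facing South
Final: (x=4, y=4), facing South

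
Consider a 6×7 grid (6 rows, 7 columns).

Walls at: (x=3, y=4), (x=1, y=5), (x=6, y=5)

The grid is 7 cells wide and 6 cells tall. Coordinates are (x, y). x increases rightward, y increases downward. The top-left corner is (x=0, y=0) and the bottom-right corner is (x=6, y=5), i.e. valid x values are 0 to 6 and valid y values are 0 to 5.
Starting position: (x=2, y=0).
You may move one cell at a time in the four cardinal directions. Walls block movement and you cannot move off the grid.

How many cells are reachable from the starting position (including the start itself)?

BFS flood-fill from (x=2, y=0):
  Distance 0: (x=2, y=0)
  Distance 1: (x=1, y=0), (x=3, y=0), (x=2, y=1)
  Distance 2: (x=0, y=0), (x=4, y=0), (x=1, y=1), (x=3, y=1), (x=2, y=2)
  Distance 3: (x=5, y=0), (x=0, y=1), (x=4, y=1), (x=1, y=2), (x=3, y=2), (x=2, y=3)
  Distance 4: (x=6, y=0), (x=5, y=1), (x=0, y=2), (x=4, y=2), (x=1, y=3), (x=3, y=3), (x=2, y=4)
  Distance 5: (x=6, y=1), (x=5, y=2), (x=0, y=3), (x=4, y=3), (x=1, y=4), (x=2, y=5)
  Distance 6: (x=6, y=2), (x=5, y=3), (x=0, y=4), (x=4, y=4), (x=3, y=5)
  Distance 7: (x=6, y=3), (x=5, y=4), (x=0, y=5), (x=4, y=5)
  Distance 8: (x=6, y=4), (x=5, y=5)
Total reachable: 39 (grid has 39 open cells total)

Answer: Reachable cells: 39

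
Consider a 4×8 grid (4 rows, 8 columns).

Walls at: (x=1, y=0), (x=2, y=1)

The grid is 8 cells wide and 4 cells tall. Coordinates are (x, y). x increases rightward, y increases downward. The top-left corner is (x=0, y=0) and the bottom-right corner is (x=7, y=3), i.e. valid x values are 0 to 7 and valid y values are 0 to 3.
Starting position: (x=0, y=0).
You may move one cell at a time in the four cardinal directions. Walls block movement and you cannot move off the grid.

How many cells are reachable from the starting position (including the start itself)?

Answer: Reachable cells: 30

Derivation:
BFS flood-fill from (x=0, y=0):
  Distance 0: (x=0, y=0)
  Distance 1: (x=0, y=1)
  Distance 2: (x=1, y=1), (x=0, y=2)
  Distance 3: (x=1, y=2), (x=0, y=3)
  Distance 4: (x=2, y=2), (x=1, y=3)
  Distance 5: (x=3, y=2), (x=2, y=3)
  Distance 6: (x=3, y=1), (x=4, y=2), (x=3, y=3)
  Distance 7: (x=3, y=0), (x=4, y=1), (x=5, y=2), (x=4, y=3)
  Distance 8: (x=2, y=0), (x=4, y=0), (x=5, y=1), (x=6, y=2), (x=5, y=3)
  Distance 9: (x=5, y=0), (x=6, y=1), (x=7, y=2), (x=6, y=3)
  Distance 10: (x=6, y=0), (x=7, y=1), (x=7, y=3)
  Distance 11: (x=7, y=0)
Total reachable: 30 (grid has 30 open cells total)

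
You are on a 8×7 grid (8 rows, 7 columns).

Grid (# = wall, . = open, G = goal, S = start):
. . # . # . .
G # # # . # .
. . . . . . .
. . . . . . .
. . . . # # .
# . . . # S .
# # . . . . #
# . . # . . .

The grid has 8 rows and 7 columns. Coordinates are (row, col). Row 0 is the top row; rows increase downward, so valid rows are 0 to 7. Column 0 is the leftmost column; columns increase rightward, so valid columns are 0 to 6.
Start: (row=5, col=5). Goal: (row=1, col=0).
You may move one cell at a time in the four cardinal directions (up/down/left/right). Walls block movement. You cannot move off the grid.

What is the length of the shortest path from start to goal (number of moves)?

BFS from (row=5, col=5) until reaching (row=1, col=0):
  Distance 0: (row=5, col=5)
  Distance 1: (row=5, col=6), (row=6, col=5)
  Distance 2: (row=4, col=6), (row=6, col=4), (row=7, col=5)
  Distance 3: (row=3, col=6), (row=6, col=3), (row=7, col=4), (row=7, col=6)
  Distance 4: (row=2, col=6), (row=3, col=5), (row=5, col=3), (row=6, col=2)
  Distance 5: (row=1, col=6), (row=2, col=5), (row=3, col=4), (row=4, col=3), (row=5, col=2), (row=7, col=2)
  Distance 6: (row=0, col=6), (row=2, col=4), (row=3, col=3), (row=4, col=2), (row=5, col=1), (row=7, col=1)
  Distance 7: (row=0, col=5), (row=1, col=4), (row=2, col=3), (row=3, col=2), (row=4, col=1)
  Distance 8: (row=2, col=2), (row=3, col=1), (row=4, col=0)
  Distance 9: (row=2, col=1), (row=3, col=0)
  Distance 10: (row=2, col=0)
  Distance 11: (row=1, col=0)  <- goal reached here
One shortest path (11 moves): (row=5, col=5) -> (row=6, col=5) -> (row=6, col=4) -> (row=6, col=3) -> (row=6, col=2) -> (row=5, col=2) -> (row=5, col=1) -> (row=4, col=1) -> (row=4, col=0) -> (row=3, col=0) -> (row=2, col=0) -> (row=1, col=0)

Answer: Shortest path length: 11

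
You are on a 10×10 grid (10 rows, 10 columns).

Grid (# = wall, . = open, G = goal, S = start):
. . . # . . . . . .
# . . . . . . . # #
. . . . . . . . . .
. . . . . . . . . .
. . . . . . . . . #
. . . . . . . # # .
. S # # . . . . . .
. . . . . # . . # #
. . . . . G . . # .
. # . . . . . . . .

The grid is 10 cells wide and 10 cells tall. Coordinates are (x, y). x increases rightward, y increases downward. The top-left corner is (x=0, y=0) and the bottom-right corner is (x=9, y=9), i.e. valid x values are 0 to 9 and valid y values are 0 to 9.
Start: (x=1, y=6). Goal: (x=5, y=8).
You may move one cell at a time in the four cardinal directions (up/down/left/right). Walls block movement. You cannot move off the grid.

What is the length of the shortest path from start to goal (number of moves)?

Answer: Shortest path length: 6

Derivation:
BFS from (x=1, y=6) until reaching (x=5, y=8):
  Distance 0: (x=1, y=6)
  Distance 1: (x=1, y=5), (x=0, y=6), (x=1, y=7)
  Distance 2: (x=1, y=4), (x=0, y=5), (x=2, y=5), (x=0, y=7), (x=2, y=7), (x=1, y=8)
  Distance 3: (x=1, y=3), (x=0, y=4), (x=2, y=4), (x=3, y=5), (x=3, y=7), (x=0, y=8), (x=2, y=8)
  Distance 4: (x=1, y=2), (x=0, y=3), (x=2, y=3), (x=3, y=4), (x=4, y=5), (x=4, y=7), (x=3, y=8), (x=0, y=9), (x=2, y=9)
  Distance 5: (x=1, y=1), (x=0, y=2), (x=2, y=2), (x=3, y=3), (x=4, y=4), (x=5, y=5), (x=4, y=6), (x=4, y=8), (x=3, y=9)
  Distance 6: (x=1, y=0), (x=2, y=1), (x=3, y=2), (x=4, y=3), (x=5, y=4), (x=6, y=5), (x=5, y=6), (x=5, y=8), (x=4, y=9)  <- goal reached here
One shortest path (6 moves): (x=1, y=6) -> (x=1, y=7) -> (x=2, y=7) -> (x=3, y=7) -> (x=4, y=7) -> (x=4, y=8) -> (x=5, y=8)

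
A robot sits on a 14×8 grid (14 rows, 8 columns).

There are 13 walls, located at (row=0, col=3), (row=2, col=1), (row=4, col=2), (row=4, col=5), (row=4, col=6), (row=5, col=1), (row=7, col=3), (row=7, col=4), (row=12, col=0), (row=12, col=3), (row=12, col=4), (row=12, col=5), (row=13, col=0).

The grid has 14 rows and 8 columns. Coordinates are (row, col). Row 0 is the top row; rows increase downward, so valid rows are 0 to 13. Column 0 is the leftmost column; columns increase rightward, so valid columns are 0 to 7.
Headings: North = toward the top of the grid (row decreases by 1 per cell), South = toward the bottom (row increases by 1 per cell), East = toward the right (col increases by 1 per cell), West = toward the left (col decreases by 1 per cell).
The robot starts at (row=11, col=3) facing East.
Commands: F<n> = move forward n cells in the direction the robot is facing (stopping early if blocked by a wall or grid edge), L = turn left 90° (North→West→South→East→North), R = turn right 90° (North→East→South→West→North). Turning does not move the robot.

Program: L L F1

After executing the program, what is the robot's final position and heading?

Answer: Final position: (row=11, col=2), facing West

Derivation:
Start: (row=11, col=3), facing East
  L: turn left, now facing North
  L: turn left, now facing West
  F1: move forward 1, now at (row=11, col=2)
Final: (row=11, col=2), facing West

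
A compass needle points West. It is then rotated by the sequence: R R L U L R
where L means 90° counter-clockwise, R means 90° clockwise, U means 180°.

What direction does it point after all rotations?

Start: West
  R (right (90° clockwise)) -> North
  R (right (90° clockwise)) -> East
  L (left (90° counter-clockwise)) -> North
  U (U-turn (180°)) -> South
  L (left (90° counter-clockwise)) -> East
  R (right (90° clockwise)) -> South
Final: South

Answer: Final heading: South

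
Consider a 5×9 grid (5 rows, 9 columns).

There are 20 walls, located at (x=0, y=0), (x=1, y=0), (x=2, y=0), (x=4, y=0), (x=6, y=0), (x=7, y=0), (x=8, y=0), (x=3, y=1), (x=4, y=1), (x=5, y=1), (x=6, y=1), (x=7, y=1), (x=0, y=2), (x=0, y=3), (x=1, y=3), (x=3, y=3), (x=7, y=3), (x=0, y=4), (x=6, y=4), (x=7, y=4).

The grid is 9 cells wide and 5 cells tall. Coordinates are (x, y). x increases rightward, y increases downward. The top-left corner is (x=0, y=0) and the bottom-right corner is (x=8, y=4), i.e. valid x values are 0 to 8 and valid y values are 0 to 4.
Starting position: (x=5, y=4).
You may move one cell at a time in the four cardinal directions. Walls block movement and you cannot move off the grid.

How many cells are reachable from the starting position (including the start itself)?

BFS flood-fill from (x=5, y=4):
  Distance 0: (x=5, y=4)
  Distance 1: (x=5, y=3), (x=4, y=4)
  Distance 2: (x=5, y=2), (x=4, y=3), (x=6, y=3), (x=3, y=4)
  Distance 3: (x=4, y=2), (x=6, y=2), (x=2, y=4)
  Distance 4: (x=3, y=2), (x=7, y=2), (x=2, y=3), (x=1, y=4)
  Distance 5: (x=2, y=2), (x=8, y=2)
  Distance 6: (x=2, y=1), (x=8, y=1), (x=1, y=2), (x=8, y=3)
  Distance 7: (x=1, y=1), (x=8, y=4)
  Distance 8: (x=0, y=1)
Total reachable: 23 (grid has 25 open cells total)

Answer: Reachable cells: 23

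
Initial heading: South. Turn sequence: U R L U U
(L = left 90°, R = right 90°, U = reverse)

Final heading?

Start: South
  U (U-turn (180°)) -> North
  R (right (90° clockwise)) -> East
  L (left (90° counter-clockwise)) -> North
  U (U-turn (180°)) -> South
  U (U-turn (180°)) -> North
Final: North

Answer: Final heading: North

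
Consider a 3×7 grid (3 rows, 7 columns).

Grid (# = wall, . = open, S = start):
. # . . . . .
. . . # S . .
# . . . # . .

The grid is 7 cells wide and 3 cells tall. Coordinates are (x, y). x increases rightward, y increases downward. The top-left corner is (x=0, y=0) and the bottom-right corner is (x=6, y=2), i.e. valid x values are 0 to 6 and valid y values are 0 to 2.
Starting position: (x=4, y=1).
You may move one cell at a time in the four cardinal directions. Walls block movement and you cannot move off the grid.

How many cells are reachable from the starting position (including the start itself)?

Answer: Reachable cells: 17

Derivation:
BFS flood-fill from (x=4, y=1):
  Distance 0: (x=4, y=1)
  Distance 1: (x=4, y=0), (x=5, y=1)
  Distance 2: (x=3, y=0), (x=5, y=0), (x=6, y=1), (x=5, y=2)
  Distance 3: (x=2, y=0), (x=6, y=0), (x=6, y=2)
  Distance 4: (x=2, y=1)
  Distance 5: (x=1, y=1), (x=2, y=2)
  Distance 6: (x=0, y=1), (x=1, y=2), (x=3, y=2)
  Distance 7: (x=0, y=0)
Total reachable: 17 (grid has 17 open cells total)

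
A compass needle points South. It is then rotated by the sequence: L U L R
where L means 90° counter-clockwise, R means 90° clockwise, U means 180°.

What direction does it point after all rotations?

Start: South
  L (left (90° counter-clockwise)) -> East
  U (U-turn (180°)) -> West
  L (left (90° counter-clockwise)) -> South
  R (right (90° clockwise)) -> West
Final: West

Answer: Final heading: West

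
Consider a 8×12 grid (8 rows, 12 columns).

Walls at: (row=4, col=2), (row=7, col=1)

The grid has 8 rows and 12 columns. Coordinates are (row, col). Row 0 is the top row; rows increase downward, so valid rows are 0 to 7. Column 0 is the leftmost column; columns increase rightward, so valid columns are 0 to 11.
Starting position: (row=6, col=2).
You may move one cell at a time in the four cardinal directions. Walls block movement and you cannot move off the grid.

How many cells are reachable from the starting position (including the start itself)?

Answer: Reachable cells: 94

Derivation:
BFS flood-fill from (row=6, col=2):
  Distance 0: (row=6, col=2)
  Distance 1: (row=5, col=2), (row=6, col=1), (row=6, col=3), (row=7, col=2)
  Distance 2: (row=5, col=1), (row=5, col=3), (row=6, col=0), (row=6, col=4), (row=7, col=3)
  Distance 3: (row=4, col=1), (row=4, col=3), (row=5, col=0), (row=5, col=4), (row=6, col=5), (row=7, col=0), (row=7, col=4)
  Distance 4: (row=3, col=1), (row=3, col=3), (row=4, col=0), (row=4, col=4), (row=5, col=5), (row=6, col=6), (row=7, col=5)
  Distance 5: (row=2, col=1), (row=2, col=3), (row=3, col=0), (row=3, col=2), (row=3, col=4), (row=4, col=5), (row=5, col=6), (row=6, col=7), (row=7, col=6)
  Distance 6: (row=1, col=1), (row=1, col=3), (row=2, col=0), (row=2, col=2), (row=2, col=4), (row=3, col=5), (row=4, col=6), (row=5, col=7), (row=6, col=8), (row=7, col=7)
  Distance 7: (row=0, col=1), (row=0, col=3), (row=1, col=0), (row=1, col=2), (row=1, col=4), (row=2, col=5), (row=3, col=6), (row=4, col=7), (row=5, col=8), (row=6, col=9), (row=7, col=8)
  Distance 8: (row=0, col=0), (row=0, col=2), (row=0, col=4), (row=1, col=5), (row=2, col=6), (row=3, col=7), (row=4, col=8), (row=5, col=9), (row=6, col=10), (row=7, col=9)
  Distance 9: (row=0, col=5), (row=1, col=6), (row=2, col=7), (row=3, col=8), (row=4, col=9), (row=5, col=10), (row=6, col=11), (row=7, col=10)
  Distance 10: (row=0, col=6), (row=1, col=7), (row=2, col=8), (row=3, col=9), (row=4, col=10), (row=5, col=11), (row=7, col=11)
  Distance 11: (row=0, col=7), (row=1, col=8), (row=2, col=9), (row=3, col=10), (row=4, col=11)
  Distance 12: (row=0, col=8), (row=1, col=9), (row=2, col=10), (row=3, col=11)
  Distance 13: (row=0, col=9), (row=1, col=10), (row=2, col=11)
  Distance 14: (row=0, col=10), (row=1, col=11)
  Distance 15: (row=0, col=11)
Total reachable: 94 (grid has 94 open cells total)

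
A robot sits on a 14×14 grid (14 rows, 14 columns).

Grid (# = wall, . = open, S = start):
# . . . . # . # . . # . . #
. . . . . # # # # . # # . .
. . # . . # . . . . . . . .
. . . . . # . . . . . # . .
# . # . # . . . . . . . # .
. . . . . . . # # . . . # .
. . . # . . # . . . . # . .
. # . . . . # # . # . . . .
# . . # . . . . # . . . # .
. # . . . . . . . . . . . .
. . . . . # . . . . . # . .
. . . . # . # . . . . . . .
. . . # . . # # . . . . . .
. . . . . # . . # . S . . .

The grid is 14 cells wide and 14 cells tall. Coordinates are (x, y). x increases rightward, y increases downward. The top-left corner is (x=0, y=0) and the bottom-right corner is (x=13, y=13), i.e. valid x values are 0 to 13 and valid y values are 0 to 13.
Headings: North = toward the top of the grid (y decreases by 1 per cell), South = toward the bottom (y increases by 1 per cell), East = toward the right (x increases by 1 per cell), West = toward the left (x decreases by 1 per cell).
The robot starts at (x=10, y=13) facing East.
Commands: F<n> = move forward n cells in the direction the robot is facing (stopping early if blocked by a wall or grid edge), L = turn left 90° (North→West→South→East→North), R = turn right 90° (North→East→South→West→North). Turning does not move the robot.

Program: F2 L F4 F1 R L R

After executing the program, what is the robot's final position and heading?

Start: (x=10, y=13), facing East
  F2: move forward 2, now at (x=12, y=13)
  L: turn left, now facing North
  F4: move forward 4, now at (x=12, y=9)
  F1: move forward 0/1 (blocked), now at (x=12, y=9)
  R: turn right, now facing East
  L: turn left, now facing North
  R: turn right, now facing East
Final: (x=12, y=9), facing East

Answer: Final position: (x=12, y=9), facing East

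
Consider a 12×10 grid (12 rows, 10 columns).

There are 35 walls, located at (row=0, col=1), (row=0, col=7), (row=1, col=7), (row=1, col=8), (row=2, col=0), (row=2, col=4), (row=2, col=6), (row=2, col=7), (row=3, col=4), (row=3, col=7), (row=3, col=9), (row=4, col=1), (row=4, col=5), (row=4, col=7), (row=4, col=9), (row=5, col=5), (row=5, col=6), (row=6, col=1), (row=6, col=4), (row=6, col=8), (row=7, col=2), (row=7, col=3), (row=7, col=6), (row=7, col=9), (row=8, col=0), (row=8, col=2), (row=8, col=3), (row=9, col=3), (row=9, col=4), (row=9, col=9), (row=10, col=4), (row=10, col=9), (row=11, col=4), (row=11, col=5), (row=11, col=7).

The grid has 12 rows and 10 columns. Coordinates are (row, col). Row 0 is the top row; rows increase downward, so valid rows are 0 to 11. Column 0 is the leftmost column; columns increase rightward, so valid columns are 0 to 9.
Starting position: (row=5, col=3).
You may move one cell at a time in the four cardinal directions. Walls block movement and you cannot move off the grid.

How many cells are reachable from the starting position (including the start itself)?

Answer: Reachable cells: 50

Derivation:
BFS flood-fill from (row=5, col=3):
  Distance 0: (row=5, col=3)
  Distance 1: (row=4, col=3), (row=5, col=2), (row=5, col=4), (row=6, col=3)
  Distance 2: (row=3, col=3), (row=4, col=2), (row=4, col=4), (row=5, col=1), (row=6, col=2)
  Distance 3: (row=2, col=3), (row=3, col=2), (row=5, col=0)
  Distance 4: (row=1, col=3), (row=2, col=2), (row=3, col=1), (row=4, col=0), (row=6, col=0)
  Distance 5: (row=0, col=3), (row=1, col=2), (row=1, col=4), (row=2, col=1), (row=3, col=0), (row=7, col=0)
  Distance 6: (row=0, col=2), (row=0, col=4), (row=1, col=1), (row=1, col=5), (row=7, col=1)
  Distance 7: (row=0, col=5), (row=1, col=0), (row=1, col=6), (row=2, col=5), (row=8, col=1)
  Distance 8: (row=0, col=0), (row=0, col=6), (row=3, col=5), (row=9, col=1)
  Distance 9: (row=3, col=6), (row=9, col=0), (row=9, col=2), (row=10, col=1)
  Distance 10: (row=4, col=6), (row=10, col=0), (row=10, col=2), (row=11, col=1)
  Distance 11: (row=10, col=3), (row=11, col=0), (row=11, col=2)
  Distance 12: (row=11, col=3)
Total reachable: 50 (grid has 85 open cells total)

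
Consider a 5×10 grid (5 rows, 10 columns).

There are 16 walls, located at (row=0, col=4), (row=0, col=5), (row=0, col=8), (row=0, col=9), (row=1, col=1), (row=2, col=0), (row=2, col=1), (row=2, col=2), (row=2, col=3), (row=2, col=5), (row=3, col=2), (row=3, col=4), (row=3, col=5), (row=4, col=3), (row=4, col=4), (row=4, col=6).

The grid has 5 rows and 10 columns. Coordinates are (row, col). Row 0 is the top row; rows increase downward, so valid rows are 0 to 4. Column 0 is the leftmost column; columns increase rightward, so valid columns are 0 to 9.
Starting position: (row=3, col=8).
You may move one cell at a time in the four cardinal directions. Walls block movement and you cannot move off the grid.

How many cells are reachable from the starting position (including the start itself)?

BFS flood-fill from (row=3, col=8):
  Distance 0: (row=3, col=8)
  Distance 1: (row=2, col=8), (row=3, col=7), (row=3, col=9), (row=4, col=8)
  Distance 2: (row=1, col=8), (row=2, col=7), (row=2, col=9), (row=3, col=6), (row=4, col=7), (row=4, col=9)
  Distance 3: (row=1, col=7), (row=1, col=9), (row=2, col=6)
  Distance 4: (row=0, col=7), (row=1, col=6)
  Distance 5: (row=0, col=6), (row=1, col=5)
  Distance 6: (row=1, col=4)
  Distance 7: (row=1, col=3), (row=2, col=4)
  Distance 8: (row=0, col=3), (row=1, col=2)
  Distance 9: (row=0, col=2)
  Distance 10: (row=0, col=1)
  Distance 11: (row=0, col=0)
  Distance 12: (row=1, col=0)
Total reachable: 27 (grid has 34 open cells total)

Answer: Reachable cells: 27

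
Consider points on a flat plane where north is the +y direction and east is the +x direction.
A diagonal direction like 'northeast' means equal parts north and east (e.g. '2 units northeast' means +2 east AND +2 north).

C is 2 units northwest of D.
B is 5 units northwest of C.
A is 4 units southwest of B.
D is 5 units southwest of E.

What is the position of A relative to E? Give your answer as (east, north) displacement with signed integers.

Answer: A is at (east=-16, north=-2) relative to E.

Derivation:
Place E at the origin (east=0, north=0).
  D is 5 units southwest of E: delta (east=-5, north=-5); D at (east=-5, north=-5).
  C is 2 units northwest of D: delta (east=-2, north=+2); C at (east=-7, north=-3).
  B is 5 units northwest of C: delta (east=-5, north=+5); B at (east=-12, north=2).
  A is 4 units southwest of B: delta (east=-4, north=-4); A at (east=-16, north=-2).
Therefore A relative to E: (east=-16, north=-2).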